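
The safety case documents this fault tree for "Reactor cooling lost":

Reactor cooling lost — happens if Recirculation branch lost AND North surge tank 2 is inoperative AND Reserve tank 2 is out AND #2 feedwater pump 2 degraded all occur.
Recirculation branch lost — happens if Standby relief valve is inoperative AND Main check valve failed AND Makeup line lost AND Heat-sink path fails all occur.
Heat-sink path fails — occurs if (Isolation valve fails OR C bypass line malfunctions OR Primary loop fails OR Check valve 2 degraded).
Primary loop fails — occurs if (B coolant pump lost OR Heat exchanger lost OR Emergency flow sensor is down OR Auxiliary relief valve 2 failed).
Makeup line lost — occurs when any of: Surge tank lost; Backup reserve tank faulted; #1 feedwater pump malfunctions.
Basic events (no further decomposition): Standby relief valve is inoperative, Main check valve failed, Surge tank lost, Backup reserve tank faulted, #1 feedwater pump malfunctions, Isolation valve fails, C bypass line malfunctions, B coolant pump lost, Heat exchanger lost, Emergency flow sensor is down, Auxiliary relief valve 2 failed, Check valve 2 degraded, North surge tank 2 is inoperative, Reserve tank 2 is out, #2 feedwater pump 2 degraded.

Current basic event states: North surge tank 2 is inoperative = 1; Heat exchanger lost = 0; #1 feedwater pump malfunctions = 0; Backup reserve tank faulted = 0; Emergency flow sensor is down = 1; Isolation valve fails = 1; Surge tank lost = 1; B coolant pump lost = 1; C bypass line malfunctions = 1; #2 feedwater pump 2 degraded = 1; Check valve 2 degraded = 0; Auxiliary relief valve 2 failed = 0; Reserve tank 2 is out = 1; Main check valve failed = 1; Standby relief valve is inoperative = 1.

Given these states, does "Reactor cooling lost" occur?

Makeup line lost [OR]: Surge tank lost=occurs, Backup reserve tank faulted=not, #1 feedwater pump malfunctions=not → at least one input occurs → occurs.
Primary loop fails [OR]: B coolant pump lost=occurs, Heat exchanger lost=not, Emergency flow sensor is down=occurs, Auxiliary relief valve 2 failed=not → at least one input occurs → occurs.
Heat-sink path fails [OR]: Isolation valve fails=occurs, C bypass line malfunctions=occurs, Primary loop fails=occurs, Check valve 2 degraded=not → at least one input occurs → occurs.
Recirculation branch lost [AND]: Standby relief valve is inoperative=occurs, Main check valve failed=occurs, Makeup line lost=occurs, Heat-sink path fails=occurs → all inputs occur → occurs.
Reactor cooling lost [AND]: Recirculation branch lost=occurs, North surge tank 2 is inoperative=occurs, Reserve tank 2 is out=occurs, #2 feedwater pump 2 degraded=occurs → all inputs occur → occurs.

Yes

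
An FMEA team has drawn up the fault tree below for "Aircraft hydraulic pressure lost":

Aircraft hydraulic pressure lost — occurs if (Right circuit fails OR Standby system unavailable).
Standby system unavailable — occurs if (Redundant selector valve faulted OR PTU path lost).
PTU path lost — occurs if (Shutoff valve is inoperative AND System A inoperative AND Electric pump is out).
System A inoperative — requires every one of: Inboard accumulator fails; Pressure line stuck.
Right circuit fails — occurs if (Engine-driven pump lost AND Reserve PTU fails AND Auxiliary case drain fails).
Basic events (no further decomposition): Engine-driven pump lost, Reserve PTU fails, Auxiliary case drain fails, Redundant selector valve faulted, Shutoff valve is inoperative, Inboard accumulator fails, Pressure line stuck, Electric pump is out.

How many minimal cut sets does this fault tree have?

Right circuit fails [AND]: one cut set from each child combined → 1 × 1 × 1 = 1 cut set(s).
System A inoperative [AND]: one cut set from each child combined → 1 × 1 = 1 cut set(s).
PTU path lost [AND]: one cut set from each child combined → 1 × 1 × 1 = 1 cut set(s).
Standby system unavailable [OR]: union of children's cut sets → 2 cut set(s).
Aircraft hydraulic pressure lost [OR]: union of children's cut sets → 3 cut set(s).
Minimal cut sets: {Auxiliary case drain fails, Engine-driven pump lost, Reserve PTU fails}; {Redundant selector valve faulted}; {Electric pump is out, Inboard accumulator fails, Pressure line stuck, Shutoff valve is inoperative}.

3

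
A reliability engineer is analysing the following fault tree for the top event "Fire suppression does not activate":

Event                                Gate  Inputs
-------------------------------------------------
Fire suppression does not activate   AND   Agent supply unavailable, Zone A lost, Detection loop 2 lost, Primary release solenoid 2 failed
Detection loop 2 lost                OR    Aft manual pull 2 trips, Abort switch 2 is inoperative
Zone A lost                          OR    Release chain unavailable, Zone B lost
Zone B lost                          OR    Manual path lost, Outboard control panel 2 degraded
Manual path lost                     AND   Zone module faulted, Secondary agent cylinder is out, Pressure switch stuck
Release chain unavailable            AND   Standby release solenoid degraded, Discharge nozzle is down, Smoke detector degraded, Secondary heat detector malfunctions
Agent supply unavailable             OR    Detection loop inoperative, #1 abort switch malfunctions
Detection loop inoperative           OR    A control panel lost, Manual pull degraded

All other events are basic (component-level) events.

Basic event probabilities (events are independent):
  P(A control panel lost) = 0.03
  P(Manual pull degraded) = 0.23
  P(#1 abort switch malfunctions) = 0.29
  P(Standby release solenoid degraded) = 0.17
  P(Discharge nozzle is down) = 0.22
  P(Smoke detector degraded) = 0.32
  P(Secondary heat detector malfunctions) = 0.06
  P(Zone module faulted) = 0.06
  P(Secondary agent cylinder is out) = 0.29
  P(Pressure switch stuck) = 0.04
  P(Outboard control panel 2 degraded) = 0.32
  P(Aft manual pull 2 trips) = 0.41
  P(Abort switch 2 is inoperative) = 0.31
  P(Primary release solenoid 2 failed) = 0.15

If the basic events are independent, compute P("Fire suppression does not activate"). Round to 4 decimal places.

0.0134

P(Detection loop inoperative) [OR] = 1 − (1−0.03) × (1−0.23) = 0.253100
P(Agent supply unavailable) [OR] = 1 − (1−0.253100) × (1−0.29) = 0.469701
P(Release chain unavailable) [AND] = 0.17 × 0.22 × 0.32 × 0.06 = 0.000718
P(Manual path lost) [AND] = 0.06 × 0.29 × 0.04 = 0.000696
P(Zone B lost) [OR] = 1 − (1−0.000696) × (1−0.32) = 0.320473
P(Zone A lost) [OR] = 1 − (1−0.000718) × (1−0.320473) = 0.320961
P(Detection loop 2 lost) [OR] = 1 − (1−0.41) × (1−0.31) = 0.592900
P(Fire suppression does not activate) [AND] = 0.469701 × 0.320961 × 0.592900 × 0.15 = 0.013407
Rounded to 4 decimal places: P(Fire suppression does not activate) ≈ 0.0134.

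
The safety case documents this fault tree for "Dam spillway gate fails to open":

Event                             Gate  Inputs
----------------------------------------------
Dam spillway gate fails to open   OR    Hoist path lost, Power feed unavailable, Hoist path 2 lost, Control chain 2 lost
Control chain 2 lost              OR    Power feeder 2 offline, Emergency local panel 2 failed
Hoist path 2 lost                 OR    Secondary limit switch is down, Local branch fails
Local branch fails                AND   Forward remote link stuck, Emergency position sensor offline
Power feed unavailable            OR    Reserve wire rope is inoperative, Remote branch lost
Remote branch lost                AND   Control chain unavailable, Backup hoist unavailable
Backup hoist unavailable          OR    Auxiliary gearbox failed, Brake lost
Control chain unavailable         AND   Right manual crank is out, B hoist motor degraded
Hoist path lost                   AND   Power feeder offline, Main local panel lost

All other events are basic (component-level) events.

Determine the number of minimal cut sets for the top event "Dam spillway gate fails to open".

8

Hoist path lost [AND]: one cut set from each child combined → 1 × 1 = 1 cut set(s).
Control chain unavailable [AND]: one cut set from each child combined → 1 × 1 = 1 cut set(s).
Backup hoist unavailable [OR]: union of children's cut sets → 2 cut set(s).
Remote branch lost [AND]: one cut set from each child combined → 1 × 2 = 2 cut set(s).
Power feed unavailable [OR]: union of children's cut sets → 3 cut set(s).
Local branch fails [AND]: one cut set from each child combined → 1 × 1 = 1 cut set(s).
Hoist path 2 lost [OR]: union of children's cut sets → 2 cut set(s).
Control chain 2 lost [OR]: union of children's cut sets → 2 cut set(s).
Dam spillway gate fails to open [OR]: union of children's cut sets → 8 cut set(s).
Minimal cut sets: {Main local panel lost, Power feeder offline}; {Reserve wire rope is inoperative}; {Auxiliary gearbox failed, B hoist motor degraded, Right manual crank is out}; {B hoist motor degraded, Brake lost, Right manual crank is out}; {Secondary limit switch is down}; {Emergency position sensor offline, Forward remote link stuck}; {Power feeder 2 offline}; {Emergency local panel 2 failed}.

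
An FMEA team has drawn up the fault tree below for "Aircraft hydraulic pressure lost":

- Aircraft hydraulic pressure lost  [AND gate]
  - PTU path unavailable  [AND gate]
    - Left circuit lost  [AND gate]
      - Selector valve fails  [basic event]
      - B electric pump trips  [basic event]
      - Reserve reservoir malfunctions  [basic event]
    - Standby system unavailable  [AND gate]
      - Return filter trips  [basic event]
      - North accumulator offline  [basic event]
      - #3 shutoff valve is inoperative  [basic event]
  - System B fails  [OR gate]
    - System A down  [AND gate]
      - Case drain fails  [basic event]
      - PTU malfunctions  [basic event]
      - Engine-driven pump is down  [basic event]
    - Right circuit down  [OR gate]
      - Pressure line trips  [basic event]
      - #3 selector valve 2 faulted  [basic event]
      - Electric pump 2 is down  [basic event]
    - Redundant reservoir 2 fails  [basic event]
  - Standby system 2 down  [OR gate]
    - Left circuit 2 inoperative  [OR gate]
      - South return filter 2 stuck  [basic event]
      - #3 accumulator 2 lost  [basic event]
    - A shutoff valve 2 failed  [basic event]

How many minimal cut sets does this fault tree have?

Left circuit lost [AND]: one cut set from each child combined → 1 × 1 × 1 = 1 cut set(s).
Standby system unavailable [AND]: one cut set from each child combined → 1 × 1 × 1 = 1 cut set(s).
PTU path unavailable [AND]: one cut set from each child combined → 1 × 1 = 1 cut set(s).
System A down [AND]: one cut set from each child combined → 1 × 1 × 1 = 1 cut set(s).
Right circuit down [OR]: union of children's cut sets → 3 cut set(s).
System B fails [OR]: union of children's cut sets → 5 cut set(s).
Left circuit 2 inoperative [OR]: union of children's cut sets → 2 cut set(s).
Standby system 2 down [OR]: union of children's cut sets → 3 cut set(s).
Aircraft hydraulic pressure lost [AND]: one cut set from each child combined → 1 × 5 × 3 = 15 cut set(s).

15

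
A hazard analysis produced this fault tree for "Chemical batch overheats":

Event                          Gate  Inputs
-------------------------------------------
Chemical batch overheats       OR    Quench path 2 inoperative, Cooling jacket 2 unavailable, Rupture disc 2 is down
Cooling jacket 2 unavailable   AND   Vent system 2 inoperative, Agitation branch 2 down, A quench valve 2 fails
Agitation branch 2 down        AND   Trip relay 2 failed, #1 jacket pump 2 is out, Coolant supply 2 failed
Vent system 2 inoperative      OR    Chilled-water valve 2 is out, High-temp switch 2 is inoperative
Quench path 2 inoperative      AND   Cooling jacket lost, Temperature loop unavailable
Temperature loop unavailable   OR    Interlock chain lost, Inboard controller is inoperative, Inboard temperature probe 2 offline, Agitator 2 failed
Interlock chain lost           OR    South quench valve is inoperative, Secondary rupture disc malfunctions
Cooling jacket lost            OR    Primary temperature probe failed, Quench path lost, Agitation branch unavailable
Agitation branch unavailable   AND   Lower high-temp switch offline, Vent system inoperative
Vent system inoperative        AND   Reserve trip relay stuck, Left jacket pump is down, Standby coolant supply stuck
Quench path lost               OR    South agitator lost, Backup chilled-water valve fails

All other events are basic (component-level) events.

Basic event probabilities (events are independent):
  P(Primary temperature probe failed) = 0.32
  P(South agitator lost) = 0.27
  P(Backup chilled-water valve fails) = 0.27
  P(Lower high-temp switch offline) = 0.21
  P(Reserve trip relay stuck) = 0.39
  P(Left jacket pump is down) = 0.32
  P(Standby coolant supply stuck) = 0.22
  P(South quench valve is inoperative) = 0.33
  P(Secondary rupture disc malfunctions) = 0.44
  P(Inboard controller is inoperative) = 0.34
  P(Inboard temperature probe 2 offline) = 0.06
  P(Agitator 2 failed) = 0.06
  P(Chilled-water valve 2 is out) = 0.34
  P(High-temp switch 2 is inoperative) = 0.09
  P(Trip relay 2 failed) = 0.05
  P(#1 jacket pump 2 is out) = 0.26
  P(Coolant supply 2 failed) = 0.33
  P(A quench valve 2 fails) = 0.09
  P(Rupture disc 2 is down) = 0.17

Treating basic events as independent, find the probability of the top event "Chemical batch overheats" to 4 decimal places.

0.5849

P(Quench path lost) [OR] = 1 − (1−0.27) × (1−0.27) = 0.467100
P(Vent system inoperative) [AND] = 0.39 × 0.32 × 0.22 = 0.027456
P(Agitation branch unavailable) [AND] = 0.21 × 0.027456 = 0.005766
P(Cooling jacket lost) [OR] = 1 − (1−0.32) × (1−0.467100) × (1−0.005766) = 0.639717
P(Interlock chain lost) [OR] = 1 − (1−0.33) × (1−0.44) = 0.624800
P(Temperature loop unavailable) [OR] = 1 − (1−0.624800) × (1−0.34) × (1−0.06) × (1−0.06) = 0.781192
P(Quench path 2 inoperative) [AND] = 0.639717 × 0.781192 = 0.499742
P(Vent system 2 inoperative) [OR] = 1 − (1−0.34) × (1−0.09) = 0.399400
P(Agitation branch 2 down) [AND] = 0.05 × 0.26 × 0.33 = 0.004290
P(Cooling jacket 2 unavailable) [AND] = 0.399400 × 0.004290 × 0.09 = 0.000154
P(Chemical batch overheats) [OR] = 1 − (1−0.499742) × (1−0.000154) × (1−0.17) = 0.584850
Rounded to 4 decimal places: P(Chemical batch overheats) ≈ 0.5849.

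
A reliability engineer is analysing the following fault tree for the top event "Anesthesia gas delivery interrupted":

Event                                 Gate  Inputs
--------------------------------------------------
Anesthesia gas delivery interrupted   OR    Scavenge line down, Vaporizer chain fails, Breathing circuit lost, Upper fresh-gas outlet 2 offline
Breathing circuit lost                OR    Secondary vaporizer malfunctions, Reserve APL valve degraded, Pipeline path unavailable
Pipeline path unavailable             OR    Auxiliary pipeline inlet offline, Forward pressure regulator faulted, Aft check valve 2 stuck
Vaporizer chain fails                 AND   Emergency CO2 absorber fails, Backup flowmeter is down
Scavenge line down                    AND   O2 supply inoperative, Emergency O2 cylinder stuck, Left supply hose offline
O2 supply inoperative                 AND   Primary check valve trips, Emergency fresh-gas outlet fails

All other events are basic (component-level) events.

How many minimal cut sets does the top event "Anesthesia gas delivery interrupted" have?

8

O2 supply inoperative [AND]: one cut set from each child combined → 1 × 1 = 1 cut set(s).
Scavenge line down [AND]: one cut set from each child combined → 1 × 1 × 1 = 1 cut set(s).
Vaporizer chain fails [AND]: one cut set from each child combined → 1 × 1 = 1 cut set(s).
Pipeline path unavailable [OR]: union of children's cut sets → 3 cut set(s).
Breathing circuit lost [OR]: union of children's cut sets → 5 cut set(s).
Anesthesia gas delivery interrupted [OR]: union of children's cut sets → 8 cut set(s).
Minimal cut sets: {Emergency O2 cylinder stuck, Emergency fresh-gas outlet fails, Left supply hose offline, Primary check valve trips}; {Backup flowmeter is down, Emergency CO2 absorber fails}; {Secondary vaporizer malfunctions}; {Reserve APL valve degraded}; {Auxiliary pipeline inlet offline}; {Forward pressure regulator faulted}; {Aft check valve 2 stuck}; {Upper fresh-gas outlet 2 offline}.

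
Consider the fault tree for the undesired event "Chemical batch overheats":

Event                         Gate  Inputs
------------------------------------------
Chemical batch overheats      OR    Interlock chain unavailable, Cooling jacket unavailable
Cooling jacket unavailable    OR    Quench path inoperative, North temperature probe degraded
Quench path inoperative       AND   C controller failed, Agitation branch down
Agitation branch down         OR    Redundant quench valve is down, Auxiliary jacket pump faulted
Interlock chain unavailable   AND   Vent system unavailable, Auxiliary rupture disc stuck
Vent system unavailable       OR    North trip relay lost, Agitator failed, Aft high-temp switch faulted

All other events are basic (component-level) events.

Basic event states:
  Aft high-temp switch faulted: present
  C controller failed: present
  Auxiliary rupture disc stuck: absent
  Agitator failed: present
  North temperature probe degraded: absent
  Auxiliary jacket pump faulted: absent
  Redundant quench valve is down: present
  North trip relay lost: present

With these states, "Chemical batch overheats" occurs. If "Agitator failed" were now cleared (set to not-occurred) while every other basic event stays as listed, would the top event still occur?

Counterfactual: set "Agitator failed" to not occurred.
Vent system unavailable [OR]: North trip relay lost=occurs, Agitator failed=not, Aft high-temp switch faulted=occurs → at least one input occurs → occurs.
Interlock chain unavailable [AND]: Vent system unavailable=occurs, Auxiliary rupture disc stuck=not → not all inputs occur → does not occur.
Agitation branch down [OR]: Redundant quench valve is down=occurs, Auxiliary jacket pump faulted=not → at least one input occurs → occurs.
Quench path inoperative [AND]: C controller failed=occurs, Agitation branch down=occurs → all inputs occur → occurs.
Cooling jacket unavailable [OR]: Quench path inoperative=occurs, North temperature probe degraded=not → at least one input occurs → occurs.
Chemical batch overheats [OR]: Interlock chain unavailable=not, Cooling jacket unavailable=occurs → at least one input occurs → occurs.

Yes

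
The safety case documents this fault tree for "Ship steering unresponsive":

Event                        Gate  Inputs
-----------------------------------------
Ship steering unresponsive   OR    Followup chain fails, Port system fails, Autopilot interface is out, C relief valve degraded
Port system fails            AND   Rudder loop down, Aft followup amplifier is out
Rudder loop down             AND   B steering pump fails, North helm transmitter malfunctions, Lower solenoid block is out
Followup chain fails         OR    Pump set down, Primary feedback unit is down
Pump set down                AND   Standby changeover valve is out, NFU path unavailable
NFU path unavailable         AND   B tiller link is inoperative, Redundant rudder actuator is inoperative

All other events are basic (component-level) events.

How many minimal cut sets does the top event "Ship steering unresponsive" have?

NFU path unavailable [AND]: one cut set from each child combined → 1 × 1 = 1 cut set(s).
Pump set down [AND]: one cut set from each child combined → 1 × 1 = 1 cut set(s).
Followup chain fails [OR]: union of children's cut sets → 2 cut set(s).
Rudder loop down [AND]: one cut set from each child combined → 1 × 1 × 1 = 1 cut set(s).
Port system fails [AND]: one cut set from each child combined → 1 × 1 = 1 cut set(s).
Ship steering unresponsive [OR]: union of children's cut sets → 5 cut set(s).
Minimal cut sets: {B tiller link is inoperative, Redundant rudder actuator is inoperative, Standby changeover valve is out}; {Primary feedback unit is down}; {Aft followup amplifier is out, B steering pump fails, Lower solenoid block is out, North helm transmitter malfunctions}; {Autopilot interface is out}; {C relief valve degraded}.

5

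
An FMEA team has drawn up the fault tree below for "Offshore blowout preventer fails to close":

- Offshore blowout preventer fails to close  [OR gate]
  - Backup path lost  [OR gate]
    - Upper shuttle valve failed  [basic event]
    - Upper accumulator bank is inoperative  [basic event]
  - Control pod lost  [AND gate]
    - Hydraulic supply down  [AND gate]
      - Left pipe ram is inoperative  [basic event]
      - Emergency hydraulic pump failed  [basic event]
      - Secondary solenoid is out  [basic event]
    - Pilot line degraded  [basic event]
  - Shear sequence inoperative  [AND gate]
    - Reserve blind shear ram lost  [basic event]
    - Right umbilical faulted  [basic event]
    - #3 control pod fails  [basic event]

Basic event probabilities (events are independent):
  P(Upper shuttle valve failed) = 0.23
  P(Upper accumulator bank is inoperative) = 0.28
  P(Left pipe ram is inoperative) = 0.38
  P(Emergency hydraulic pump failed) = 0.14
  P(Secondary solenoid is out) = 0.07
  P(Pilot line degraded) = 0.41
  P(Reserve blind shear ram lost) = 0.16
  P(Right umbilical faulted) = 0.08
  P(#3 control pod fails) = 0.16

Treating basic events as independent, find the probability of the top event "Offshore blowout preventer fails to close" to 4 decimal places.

P(Backup path lost) [OR] = 1 − (1−0.23) × (1−0.28) = 0.445600
P(Hydraulic supply down) [AND] = 0.38 × 0.14 × 0.07 = 0.003724
P(Control pod lost) [AND] = 0.003724 × 0.41 = 0.001527
P(Shear sequence inoperative) [AND] = 0.16 × 0.08 × 0.16 = 0.002048
P(Offshore blowout preventer fails to close) [OR] = 1 − (1−0.445600) × (1−0.001527) × (1−0.002048) = 0.447580
Rounded to 4 decimal places: P(Offshore blowout preventer fails to close) ≈ 0.4476.

0.4476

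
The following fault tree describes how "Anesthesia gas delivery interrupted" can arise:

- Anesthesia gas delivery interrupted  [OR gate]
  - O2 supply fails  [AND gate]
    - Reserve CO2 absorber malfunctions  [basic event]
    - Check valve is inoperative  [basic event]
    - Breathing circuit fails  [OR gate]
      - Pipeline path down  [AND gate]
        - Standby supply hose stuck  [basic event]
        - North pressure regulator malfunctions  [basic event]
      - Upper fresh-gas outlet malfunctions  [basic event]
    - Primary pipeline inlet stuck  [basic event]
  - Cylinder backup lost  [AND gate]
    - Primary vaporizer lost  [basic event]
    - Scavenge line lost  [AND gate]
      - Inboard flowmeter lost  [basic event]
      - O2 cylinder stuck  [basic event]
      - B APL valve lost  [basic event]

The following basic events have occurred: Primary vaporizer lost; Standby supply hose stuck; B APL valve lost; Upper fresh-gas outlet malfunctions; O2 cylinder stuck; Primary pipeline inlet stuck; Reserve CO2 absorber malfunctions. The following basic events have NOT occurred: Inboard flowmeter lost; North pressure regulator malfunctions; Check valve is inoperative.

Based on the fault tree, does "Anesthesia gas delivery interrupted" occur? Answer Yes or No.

No

Pipeline path down [AND]: Standby supply hose stuck=occurs, North pressure regulator malfunctions=not → not all inputs occur → does not occur.
Breathing circuit fails [OR]: Pipeline path down=not, Upper fresh-gas outlet malfunctions=occurs → at least one input occurs → occurs.
O2 supply fails [AND]: Reserve CO2 absorber malfunctions=occurs, Check valve is inoperative=not, Breathing circuit fails=occurs, Primary pipeline inlet stuck=occurs → not all inputs occur → does not occur.
Scavenge line lost [AND]: Inboard flowmeter lost=not, O2 cylinder stuck=occurs, B APL valve lost=occurs → not all inputs occur → does not occur.
Cylinder backup lost [AND]: Primary vaporizer lost=occurs, Scavenge line lost=not → not all inputs occur → does not occur.
Anesthesia gas delivery interrupted [OR]: O2 supply fails=not, Cylinder backup lost=not → no input occurs → does not occur.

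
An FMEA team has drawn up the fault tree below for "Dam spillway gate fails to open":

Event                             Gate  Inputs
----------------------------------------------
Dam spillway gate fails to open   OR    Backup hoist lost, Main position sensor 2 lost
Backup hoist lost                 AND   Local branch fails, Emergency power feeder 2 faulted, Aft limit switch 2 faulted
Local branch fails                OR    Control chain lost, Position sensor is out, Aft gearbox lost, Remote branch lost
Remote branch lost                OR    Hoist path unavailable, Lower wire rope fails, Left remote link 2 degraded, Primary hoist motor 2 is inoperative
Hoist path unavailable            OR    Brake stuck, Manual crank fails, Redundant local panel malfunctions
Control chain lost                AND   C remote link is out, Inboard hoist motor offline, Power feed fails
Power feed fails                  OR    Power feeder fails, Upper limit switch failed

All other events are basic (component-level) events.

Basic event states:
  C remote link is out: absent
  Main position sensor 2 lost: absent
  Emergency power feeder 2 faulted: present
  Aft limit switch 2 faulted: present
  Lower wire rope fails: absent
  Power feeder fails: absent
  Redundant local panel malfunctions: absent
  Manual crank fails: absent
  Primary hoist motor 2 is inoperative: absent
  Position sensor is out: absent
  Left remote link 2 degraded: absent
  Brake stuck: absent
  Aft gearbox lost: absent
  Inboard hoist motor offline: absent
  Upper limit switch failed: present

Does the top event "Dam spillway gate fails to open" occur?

No

Power feed fails [OR]: Power feeder fails=not, Upper limit switch failed=occurs → at least one input occurs → occurs.
Control chain lost [AND]: C remote link is out=not, Inboard hoist motor offline=not, Power feed fails=occurs → not all inputs occur → does not occur.
Hoist path unavailable [OR]: Brake stuck=not, Manual crank fails=not, Redundant local panel malfunctions=not → no input occurs → does not occur.
Remote branch lost [OR]: Hoist path unavailable=not, Lower wire rope fails=not, Left remote link 2 degraded=not, Primary hoist motor 2 is inoperative=not → no input occurs → does not occur.
Local branch fails [OR]: Control chain lost=not, Position sensor is out=not, Aft gearbox lost=not, Remote branch lost=not → no input occurs → does not occur.
Backup hoist lost [AND]: Local branch fails=not, Emergency power feeder 2 faulted=occurs, Aft limit switch 2 faulted=occurs → not all inputs occur → does not occur.
Dam spillway gate fails to open [OR]: Backup hoist lost=not, Main position sensor 2 lost=not → no input occurs → does not occur.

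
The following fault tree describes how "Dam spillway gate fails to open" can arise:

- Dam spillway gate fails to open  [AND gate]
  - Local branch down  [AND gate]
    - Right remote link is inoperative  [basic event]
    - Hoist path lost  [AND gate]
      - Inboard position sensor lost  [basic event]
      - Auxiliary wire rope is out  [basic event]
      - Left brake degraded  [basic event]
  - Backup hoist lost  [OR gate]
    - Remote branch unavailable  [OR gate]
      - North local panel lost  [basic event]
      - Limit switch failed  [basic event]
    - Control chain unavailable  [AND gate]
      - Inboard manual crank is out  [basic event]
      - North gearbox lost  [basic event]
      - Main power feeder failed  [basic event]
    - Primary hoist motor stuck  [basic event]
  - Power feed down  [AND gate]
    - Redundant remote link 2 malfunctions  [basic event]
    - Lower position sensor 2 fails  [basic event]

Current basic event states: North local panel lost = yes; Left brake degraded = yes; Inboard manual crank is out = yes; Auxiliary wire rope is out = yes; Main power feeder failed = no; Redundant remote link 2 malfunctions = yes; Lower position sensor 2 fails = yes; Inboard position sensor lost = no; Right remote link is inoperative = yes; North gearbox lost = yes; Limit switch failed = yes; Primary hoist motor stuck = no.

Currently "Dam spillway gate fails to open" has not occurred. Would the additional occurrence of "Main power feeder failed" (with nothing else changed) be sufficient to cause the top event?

Counterfactual: set "Main power feeder failed" to occurred.
Hoist path lost [AND]: Inboard position sensor lost=not, Auxiliary wire rope is out=occurs, Left brake degraded=occurs → not all inputs occur → does not occur.
Local branch down [AND]: Right remote link is inoperative=occurs, Hoist path lost=not → not all inputs occur → does not occur.
Remote branch unavailable [OR]: North local panel lost=occurs, Limit switch failed=occurs → at least one input occurs → occurs.
Control chain unavailable [AND]: Inboard manual crank is out=occurs, North gearbox lost=occurs, Main power feeder failed=occurs → all inputs occur → occurs.
Backup hoist lost [OR]: Remote branch unavailable=occurs, Control chain unavailable=occurs, Primary hoist motor stuck=not → at least one input occurs → occurs.
Power feed down [AND]: Redundant remote link 2 malfunctions=occurs, Lower position sensor 2 fails=occurs → all inputs occur → occurs.
Dam spillway gate fails to open [AND]: Local branch down=not, Backup hoist lost=occurs, Power feed down=occurs → not all inputs occur → does not occur.

No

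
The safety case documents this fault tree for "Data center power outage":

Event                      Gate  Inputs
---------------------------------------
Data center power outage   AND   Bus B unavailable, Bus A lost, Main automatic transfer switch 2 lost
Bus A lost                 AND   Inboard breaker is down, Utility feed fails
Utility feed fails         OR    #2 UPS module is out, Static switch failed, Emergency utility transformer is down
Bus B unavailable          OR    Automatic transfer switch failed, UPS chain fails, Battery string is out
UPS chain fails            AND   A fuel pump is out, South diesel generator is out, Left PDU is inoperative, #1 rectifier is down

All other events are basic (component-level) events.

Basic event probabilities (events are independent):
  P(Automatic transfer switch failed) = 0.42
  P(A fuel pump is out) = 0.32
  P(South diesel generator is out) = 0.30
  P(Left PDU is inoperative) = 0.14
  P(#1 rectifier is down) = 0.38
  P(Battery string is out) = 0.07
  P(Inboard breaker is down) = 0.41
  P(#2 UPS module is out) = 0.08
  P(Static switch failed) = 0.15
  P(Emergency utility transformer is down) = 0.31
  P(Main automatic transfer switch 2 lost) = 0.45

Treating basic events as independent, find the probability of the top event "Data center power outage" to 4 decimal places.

0.0394

P(UPS chain fails) [AND] = 0.32 × 0.30 × 0.14 × 0.38 = 0.005107
P(Bus B unavailable) [OR] = 1 − (1−0.42) × (1−0.005107) × (1−0.07) = 0.463355
P(Utility feed fails) [OR] = 1 − (1−0.08) × (1−0.15) × (1−0.31) = 0.460420
P(Bus A lost) [AND] = 0.41 × 0.460420 = 0.188772
P(Data center power outage) [AND] = 0.463355 × 0.188772 × 0.45 = 0.039361
Rounded to 4 decimal places: P(Data center power outage) ≈ 0.0394.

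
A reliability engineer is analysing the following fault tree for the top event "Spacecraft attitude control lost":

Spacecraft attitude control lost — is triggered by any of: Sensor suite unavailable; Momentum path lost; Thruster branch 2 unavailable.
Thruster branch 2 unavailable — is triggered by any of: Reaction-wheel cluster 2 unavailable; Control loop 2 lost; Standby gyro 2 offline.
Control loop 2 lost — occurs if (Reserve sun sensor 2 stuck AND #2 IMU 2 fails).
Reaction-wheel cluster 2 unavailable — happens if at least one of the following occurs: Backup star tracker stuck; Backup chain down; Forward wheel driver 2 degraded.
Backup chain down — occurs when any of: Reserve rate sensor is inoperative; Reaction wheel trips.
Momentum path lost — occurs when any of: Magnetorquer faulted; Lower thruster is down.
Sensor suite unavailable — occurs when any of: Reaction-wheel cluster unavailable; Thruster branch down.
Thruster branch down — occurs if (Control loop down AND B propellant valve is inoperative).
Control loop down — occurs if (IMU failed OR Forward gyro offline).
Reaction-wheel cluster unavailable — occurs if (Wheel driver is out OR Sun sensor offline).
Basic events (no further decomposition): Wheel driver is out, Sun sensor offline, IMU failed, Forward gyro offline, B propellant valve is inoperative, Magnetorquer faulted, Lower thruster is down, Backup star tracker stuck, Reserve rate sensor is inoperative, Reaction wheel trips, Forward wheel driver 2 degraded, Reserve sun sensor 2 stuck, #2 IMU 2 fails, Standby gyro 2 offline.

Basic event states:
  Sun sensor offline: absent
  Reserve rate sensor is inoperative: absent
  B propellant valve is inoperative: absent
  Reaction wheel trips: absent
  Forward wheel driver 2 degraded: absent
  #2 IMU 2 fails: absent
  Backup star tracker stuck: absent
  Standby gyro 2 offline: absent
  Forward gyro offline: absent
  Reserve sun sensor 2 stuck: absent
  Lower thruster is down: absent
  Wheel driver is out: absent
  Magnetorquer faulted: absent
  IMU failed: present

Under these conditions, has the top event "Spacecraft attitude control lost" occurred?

Reaction-wheel cluster unavailable [OR]: Wheel driver is out=not, Sun sensor offline=not → no input occurs → does not occur.
Control loop down [OR]: IMU failed=occurs, Forward gyro offline=not → at least one input occurs → occurs.
Thruster branch down [AND]: Control loop down=occurs, B propellant valve is inoperative=not → not all inputs occur → does not occur.
Sensor suite unavailable [OR]: Reaction-wheel cluster unavailable=not, Thruster branch down=not → no input occurs → does not occur.
Momentum path lost [OR]: Magnetorquer faulted=not, Lower thruster is down=not → no input occurs → does not occur.
Backup chain down [OR]: Reserve rate sensor is inoperative=not, Reaction wheel trips=not → no input occurs → does not occur.
Reaction-wheel cluster 2 unavailable [OR]: Backup star tracker stuck=not, Backup chain down=not, Forward wheel driver 2 degraded=not → no input occurs → does not occur.
Control loop 2 lost [AND]: Reserve sun sensor 2 stuck=not, #2 IMU 2 fails=not → not all inputs occur → does not occur.
Thruster branch 2 unavailable [OR]: Reaction-wheel cluster 2 unavailable=not, Control loop 2 lost=not, Standby gyro 2 offline=not → no input occurs → does not occur.
Spacecraft attitude control lost [OR]: Sensor suite unavailable=not, Momentum path lost=not, Thruster branch 2 unavailable=not → no input occurs → does not occur.

No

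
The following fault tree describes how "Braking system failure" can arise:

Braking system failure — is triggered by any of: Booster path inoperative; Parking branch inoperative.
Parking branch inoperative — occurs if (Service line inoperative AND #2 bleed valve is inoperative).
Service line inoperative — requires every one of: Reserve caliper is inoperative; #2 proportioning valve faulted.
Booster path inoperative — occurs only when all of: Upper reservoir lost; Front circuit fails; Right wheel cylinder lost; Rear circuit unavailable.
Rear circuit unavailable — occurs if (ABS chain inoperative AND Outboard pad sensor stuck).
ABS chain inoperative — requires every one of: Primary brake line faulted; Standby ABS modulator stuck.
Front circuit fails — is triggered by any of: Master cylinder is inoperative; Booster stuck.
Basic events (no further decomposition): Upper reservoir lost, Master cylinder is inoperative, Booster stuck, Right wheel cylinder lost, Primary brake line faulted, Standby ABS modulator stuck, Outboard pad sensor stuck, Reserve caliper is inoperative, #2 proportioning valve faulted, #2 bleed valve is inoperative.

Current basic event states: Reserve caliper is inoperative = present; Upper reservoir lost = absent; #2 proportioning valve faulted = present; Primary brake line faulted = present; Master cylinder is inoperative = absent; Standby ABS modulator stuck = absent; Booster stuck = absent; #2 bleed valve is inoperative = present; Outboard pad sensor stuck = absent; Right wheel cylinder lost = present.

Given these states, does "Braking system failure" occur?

Front circuit fails [OR]: Master cylinder is inoperative=not, Booster stuck=not → no input occurs → does not occur.
ABS chain inoperative [AND]: Primary brake line faulted=occurs, Standby ABS modulator stuck=not → not all inputs occur → does not occur.
Rear circuit unavailable [AND]: ABS chain inoperative=not, Outboard pad sensor stuck=not → not all inputs occur → does not occur.
Booster path inoperative [AND]: Upper reservoir lost=not, Front circuit fails=not, Right wheel cylinder lost=occurs, Rear circuit unavailable=not → not all inputs occur → does not occur.
Service line inoperative [AND]: Reserve caliper is inoperative=occurs, #2 proportioning valve faulted=occurs → all inputs occur → occurs.
Parking branch inoperative [AND]: Service line inoperative=occurs, #2 bleed valve is inoperative=occurs → all inputs occur → occurs.
Braking system failure [OR]: Booster path inoperative=not, Parking branch inoperative=occurs → at least one input occurs → occurs.

Yes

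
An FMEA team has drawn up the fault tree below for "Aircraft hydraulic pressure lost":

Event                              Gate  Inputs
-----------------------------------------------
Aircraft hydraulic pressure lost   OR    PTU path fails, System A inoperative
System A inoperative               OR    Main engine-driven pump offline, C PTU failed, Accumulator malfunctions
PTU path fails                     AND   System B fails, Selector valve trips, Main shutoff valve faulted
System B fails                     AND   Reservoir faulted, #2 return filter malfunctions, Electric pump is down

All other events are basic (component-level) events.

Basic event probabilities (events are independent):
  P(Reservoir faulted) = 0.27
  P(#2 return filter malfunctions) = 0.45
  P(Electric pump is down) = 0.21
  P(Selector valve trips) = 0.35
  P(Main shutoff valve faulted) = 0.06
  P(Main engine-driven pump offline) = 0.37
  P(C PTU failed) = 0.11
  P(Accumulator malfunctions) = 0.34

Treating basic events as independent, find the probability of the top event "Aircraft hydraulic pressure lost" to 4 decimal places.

P(System B fails) [AND] = 0.27 × 0.45 × 0.21 = 0.025515
P(PTU path fails) [AND] = 0.025515 × 0.35 × 0.06 = 0.000536
P(System A inoperative) [OR] = 1 − (1−0.37) × (1−0.11) × (1−0.34) = 0.629938
P(Aircraft hydraulic pressure lost) [OR] = 1 − (1−0.000536) × (1−0.629938) = 0.630136
Rounded to 4 decimal places: P(Aircraft hydraulic pressure lost) ≈ 0.6301.

0.6301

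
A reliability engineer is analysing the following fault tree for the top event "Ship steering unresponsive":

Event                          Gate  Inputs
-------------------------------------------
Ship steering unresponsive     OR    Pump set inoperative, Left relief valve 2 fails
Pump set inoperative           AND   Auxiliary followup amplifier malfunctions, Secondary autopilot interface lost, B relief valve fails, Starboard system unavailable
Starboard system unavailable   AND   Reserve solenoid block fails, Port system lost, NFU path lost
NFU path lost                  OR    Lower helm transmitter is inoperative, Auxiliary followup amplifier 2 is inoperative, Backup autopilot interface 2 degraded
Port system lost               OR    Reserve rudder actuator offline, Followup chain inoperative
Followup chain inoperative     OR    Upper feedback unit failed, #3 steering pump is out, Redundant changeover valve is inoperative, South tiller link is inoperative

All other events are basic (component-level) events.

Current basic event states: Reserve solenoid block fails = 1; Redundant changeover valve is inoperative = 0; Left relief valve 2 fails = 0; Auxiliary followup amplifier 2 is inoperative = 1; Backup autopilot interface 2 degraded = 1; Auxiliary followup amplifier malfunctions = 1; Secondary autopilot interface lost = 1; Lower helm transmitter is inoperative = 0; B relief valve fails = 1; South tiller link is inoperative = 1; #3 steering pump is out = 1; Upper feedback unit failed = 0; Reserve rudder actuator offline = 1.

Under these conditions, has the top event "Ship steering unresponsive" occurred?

Yes

Followup chain inoperative [OR]: Upper feedback unit failed=not, #3 steering pump is out=occurs, Redundant changeover valve is inoperative=not, South tiller link is inoperative=occurs → at least one input occurs → occurs.
Port system lost [OR]: Reserve rudder actuator offline=occurs, Followup chain inoperative=occurs → at least one input occurs → occurs.
NFU path lost [OR]: Lower helm transmitter is inoperative=not, Auxiliary followup amplifier 2 is inoperative=occurs, Backup autopilot interface 2 degraded=occurs → at least one input occurs → occurs.
Starboard system unavailable [AND]: Reserve solenoid block fails=occurs, Port system lost=occurs, NFU path lost=occurs → all inputs occur → occurs.
Pump set inoperative [AND]: Auxiliary followup amplifier malfunctions=occurs, Secondary autopilot interface lost=occurs, B relief valve fails=occurs, Starboard system unavailable=occurs → all inputs occur → occurs.
Ship steering unresponsive [OR]: Pump set inoperative=occurs, Left relief valve 2 fails=not → at least one input occurs → occurs.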